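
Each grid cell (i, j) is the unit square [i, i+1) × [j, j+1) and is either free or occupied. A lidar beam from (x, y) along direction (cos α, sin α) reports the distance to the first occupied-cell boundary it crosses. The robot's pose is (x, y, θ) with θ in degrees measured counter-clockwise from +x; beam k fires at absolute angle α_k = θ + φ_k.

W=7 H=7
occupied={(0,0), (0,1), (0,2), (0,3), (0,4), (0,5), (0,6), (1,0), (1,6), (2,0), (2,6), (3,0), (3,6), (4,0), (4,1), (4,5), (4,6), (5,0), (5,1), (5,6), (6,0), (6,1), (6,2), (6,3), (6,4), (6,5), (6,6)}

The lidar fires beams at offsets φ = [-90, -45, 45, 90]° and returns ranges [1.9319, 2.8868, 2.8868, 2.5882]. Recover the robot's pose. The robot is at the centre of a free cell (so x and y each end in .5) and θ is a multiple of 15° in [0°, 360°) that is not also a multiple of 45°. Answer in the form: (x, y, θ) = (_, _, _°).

(x, y, θ) = (3.5, 3.5, 165°)

Enumerate (i+0.5, j+0.5, θ) over the 22 free cells and 16 admissible headings. For each, cast all 4 beams and compare to the given ranges.
  (2.5, 1.5, 330°): beam 1 = 0.5774 ≠ 1.9319 ✗
  (4.5, 2.5, 345°): beam 1 = 0.5176 ≠ 1.9319 ✗
  (3.5, 4.5, 195°): beam 1 = 1.5529 ≠ 1.9319 ✗
  …
  (3.5, 3.5, 165°): r_1=1.9319, r_2=2.8868, r_3=2.8868, r_4=2.5882 — all match ✓
Unique over the lattice → pose = (3.5, 3.5, 165°).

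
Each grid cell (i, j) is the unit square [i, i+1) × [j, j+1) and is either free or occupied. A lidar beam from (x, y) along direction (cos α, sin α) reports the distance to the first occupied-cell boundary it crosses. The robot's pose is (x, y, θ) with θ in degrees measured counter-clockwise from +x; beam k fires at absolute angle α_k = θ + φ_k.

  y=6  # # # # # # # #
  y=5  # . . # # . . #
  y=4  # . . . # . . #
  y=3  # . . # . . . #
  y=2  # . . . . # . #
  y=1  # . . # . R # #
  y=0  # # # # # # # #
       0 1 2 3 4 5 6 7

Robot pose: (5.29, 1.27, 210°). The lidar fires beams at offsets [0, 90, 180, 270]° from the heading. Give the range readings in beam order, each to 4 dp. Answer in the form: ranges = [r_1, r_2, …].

ranges = [0.5400, 0.3118, 0.8198, 2.5800]

beam 1: φ=0°, α=210°
  d=(-0.8660,-0.5000)  start (5,1)  tX=0.3349 tY=0.5400  stride 1/|dx|=1.1547 1/|dy|=2.0000
    cross x-line → (4,1), t=0.3349
    cross y-line → (4,0), t=0.5400 (wall)
  → r_1 = 0.5400
beam 2: φ=90°, α=300°
  d=(0.5000,-0.8660)  start (5,1)  tX=1.4200 tY=0.3118  stride 1/|dx|=2.0000 1/|dy|=1.1547
    cross y-line → (5,0), t=0.3118 (wall)
  → r_2 = 0.3118
beam 3: φ=180°, α=30°
  d=(0.8660,0.5000)  start (5,1)  tX=0.8198 tY=1.4600  stride 1/|dx|=1.1547 1/|dy|=2.0000
    cross x-line → (6,1), t=0.8198 (wall)
  → r_3 = 0.8198
beam 4: φ=270°, α=120°
  d=(-0.5000,0.8660)  start (5,1)  tX=0.5800 tY=0.8429  stride 1/|dx|=2.0000 1/|dy|=1.1547
    cross x-line → (4,1), t=0.5800
    cross y-line → (4,2), t=0.8429
    cross y-line → (4,3), t=1.9976
    cross x-line → (3,3), t=2.5800 (wall)
  → r_4 = 2.5800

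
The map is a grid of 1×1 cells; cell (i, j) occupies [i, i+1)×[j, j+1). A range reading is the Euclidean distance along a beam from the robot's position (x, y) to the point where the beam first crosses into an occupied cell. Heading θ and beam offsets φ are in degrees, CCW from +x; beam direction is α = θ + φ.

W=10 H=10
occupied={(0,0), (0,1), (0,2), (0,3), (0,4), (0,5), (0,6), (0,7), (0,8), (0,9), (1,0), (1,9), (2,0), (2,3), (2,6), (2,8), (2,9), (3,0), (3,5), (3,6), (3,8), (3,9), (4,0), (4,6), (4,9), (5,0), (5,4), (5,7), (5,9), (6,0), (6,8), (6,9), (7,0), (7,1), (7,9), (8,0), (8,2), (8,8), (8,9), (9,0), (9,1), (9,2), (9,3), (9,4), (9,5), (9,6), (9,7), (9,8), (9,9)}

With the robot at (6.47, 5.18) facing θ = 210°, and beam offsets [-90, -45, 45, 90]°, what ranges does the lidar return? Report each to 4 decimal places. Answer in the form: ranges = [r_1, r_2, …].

ranges = [2.1016, 2.5571, 4.3275, 3.0600]

beam 1: φ=-90°, α=120°
  dir = (cos 120°, sin 120°) = (-0.5000, 0.8660); from cell (6,5)
  next x-line at t=0.9400, next y-line at t=0.9469; Δt_x=2.0000, Δt_y=1.1547
    x: enter (5,5) at t=0.9400
    y: enter (5,6) at t=0.9469
    y: enter (5,7) at t=2.1016 ← occupied
  → r_1 = 2.1016
beam 2: φ=-45°, α=165°
  dir = (cos 165°, sin 165°) = (-0.9659, 0.2588); from cell (6,5)
  next x-line at t=0.4866, next y-line at t=3.1682; Δt_x=1.0353, Δt_y=3.8637
    x: enter (5,5) at t=0.4866
    x: enter (4,5) at t=1.5219
    x: enter (3,5) at t=2.5571 ← occupied
  → r_2 = 2.5571
beam 3: φ=45°, α=255°
  dir = (cos 255°, sin 255°) = (-0.2588, -0.9659); from cell (6,5)
  next x-line at t=1.8159, next y-line at t=0.1863; Δt_x=3.8637, Δt_y=1.0353
    y: enter (6,4) at t=0.1863
    y: enter (6,3) at t=1.2216
    x: enter (5,3) at t=1.8159
    y: enter (5,2) at t=2.2569
    y: enter (5,1) at t=3.2922
    y: enter (5,0) at t=4.3275 ← occupied
  → r_3 = 4.3275
beam 4: φ=90°, α=300°
  dir = (cos 300°, sin 300°) = (0.5000, -0.8660); from cell (6,5)
  next x-line at t=1.0600, next y-line at t=0.2078; Δt_x=2.0000, Δt_y=1.1547
    y: enter (6,4) at t=0.2078
    x: enter (7,4) at t=1.0600
    y: enter (7,3) at t=1.3625
    y: enter (7,2) at t=2.5172
    x: enter (8,2) at t=3.0600 ← occupied
  → r_4 = 3.0600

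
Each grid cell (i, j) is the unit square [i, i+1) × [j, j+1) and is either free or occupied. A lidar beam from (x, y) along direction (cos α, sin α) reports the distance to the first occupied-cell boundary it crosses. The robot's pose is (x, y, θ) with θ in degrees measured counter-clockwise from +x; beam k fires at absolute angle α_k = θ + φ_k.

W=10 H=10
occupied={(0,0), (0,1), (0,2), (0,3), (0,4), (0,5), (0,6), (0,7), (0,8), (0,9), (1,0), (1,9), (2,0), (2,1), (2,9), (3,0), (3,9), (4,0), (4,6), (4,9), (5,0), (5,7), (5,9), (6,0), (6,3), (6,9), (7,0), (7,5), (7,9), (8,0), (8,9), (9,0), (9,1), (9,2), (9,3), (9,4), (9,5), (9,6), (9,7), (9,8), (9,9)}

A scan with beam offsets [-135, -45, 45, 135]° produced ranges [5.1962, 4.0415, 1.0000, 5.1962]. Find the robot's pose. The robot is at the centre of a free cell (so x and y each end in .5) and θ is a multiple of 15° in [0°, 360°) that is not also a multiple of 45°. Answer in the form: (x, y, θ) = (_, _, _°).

Candidates: 59 free-cell centres × 16 headings = 944 poses. Raycast each; keep the one whose scan matches to 4 dp.
  (2.5, 7.5, 210°): beam 1 = 1.5529 ≠ 5.1962 ✗
  (5.5, 4.5, 60°): beam 1 = 3.6235 ≠ 5.1962 ✗
  (2.5, 5.5, 30°): beam 1 = 4.6587 ≠ 5.1962 ✗
  …
  (5.5, 4.5, 285°): r_1=5.1962, r_2=4.0415, r_3=1.0000, r_4=5.1962 — all match ✓
Only this pose fits every beam.

(x, y, θ) = (5.5, 4.5, 285°)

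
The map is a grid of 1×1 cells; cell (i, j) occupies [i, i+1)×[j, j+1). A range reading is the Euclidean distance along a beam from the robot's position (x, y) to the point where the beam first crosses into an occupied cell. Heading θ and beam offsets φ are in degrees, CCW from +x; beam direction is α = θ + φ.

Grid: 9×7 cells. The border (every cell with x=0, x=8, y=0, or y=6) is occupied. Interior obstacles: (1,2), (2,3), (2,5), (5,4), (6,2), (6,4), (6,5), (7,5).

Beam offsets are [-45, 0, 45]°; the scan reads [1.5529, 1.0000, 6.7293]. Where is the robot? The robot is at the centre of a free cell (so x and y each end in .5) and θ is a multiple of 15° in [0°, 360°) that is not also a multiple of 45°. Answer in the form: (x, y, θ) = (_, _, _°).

Candidates: 27 free-cell centres × 16 headings = 432 poses. Raycast each; keep the one whose scan matches to 4 dp.
  (5.5, 5.5, 30°): beam 1 = 0.5176 ≠ 1.5529 ✗
  (3.5, 2.5, 75°): beam 1 = 3.0000 ≠ 1.5529 ✗
  (5.5, 2.5, 300°): beam 2 = 1.7321 ≠ 1.0000 ✗
  (5.5, 3.5, 30°): beam 1 = 2.5882 ≠ 1.5529 ✗
  (7.5, 2.5, 165°): beam 1 = 1.7321 ≠ 1.5529 ✗
  …
  (1.5, 4.5, 300°): r_1=1.5529, r_2=1.0000, r_3=6.7293 — all match ✓
No second candidate reproduces the full scan.

(x, y, θ) = (1.5, 4.5, 300°)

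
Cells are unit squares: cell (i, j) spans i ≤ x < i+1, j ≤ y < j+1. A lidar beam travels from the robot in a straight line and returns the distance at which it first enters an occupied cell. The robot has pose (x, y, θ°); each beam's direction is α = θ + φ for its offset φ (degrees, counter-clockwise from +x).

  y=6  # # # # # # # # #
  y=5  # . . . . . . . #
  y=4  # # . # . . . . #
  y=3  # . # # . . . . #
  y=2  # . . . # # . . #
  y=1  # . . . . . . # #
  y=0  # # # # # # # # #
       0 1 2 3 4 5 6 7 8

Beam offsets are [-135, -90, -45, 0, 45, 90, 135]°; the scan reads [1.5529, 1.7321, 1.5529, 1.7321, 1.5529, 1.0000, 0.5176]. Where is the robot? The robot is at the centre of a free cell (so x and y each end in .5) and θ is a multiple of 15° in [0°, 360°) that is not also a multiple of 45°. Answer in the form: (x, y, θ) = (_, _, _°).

Enumerate (i+0.5, j+0.5, θ) over the 28 free cells and 16 admissible headings. For each, cast all 7 beams and compare to the given ranges.
  (2.5, 1.5, 330°): beam 2 = 0.5774 ≠ 1.7321 ✗
  (3.5, 5.5, 345°): beam 1 = 1.7321 ≠ 1.5529 ✗
  (6.5, 3.5, 60°): beam 1 = 1.9319 ≠ 1.5529 ✗
  …
  (2.5, 2.5, 300°): r_1=1.5529, r_2=1.7321, r_3=1.5529, r_4=1.7321, r_5=1.5529, r_6=1.0000, r_7=0.5176 — all match ✓
No second candidate reproduces the full scan.

(x, y, θ) = (2.5, 2.5, 300°)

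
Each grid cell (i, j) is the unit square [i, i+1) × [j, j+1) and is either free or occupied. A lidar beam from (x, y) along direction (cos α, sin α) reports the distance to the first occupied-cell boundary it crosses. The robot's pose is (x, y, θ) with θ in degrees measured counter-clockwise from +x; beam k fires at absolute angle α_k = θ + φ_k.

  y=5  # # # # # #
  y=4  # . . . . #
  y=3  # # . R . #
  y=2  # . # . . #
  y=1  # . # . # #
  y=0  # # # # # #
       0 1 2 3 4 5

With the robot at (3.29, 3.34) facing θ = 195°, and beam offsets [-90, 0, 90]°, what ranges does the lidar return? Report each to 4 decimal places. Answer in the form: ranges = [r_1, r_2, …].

ranges = [1.7186, 1.3137, 2.4225]

beam 1: φ=-90°, α=105°
  d=(-0.2588,0.9659)  start (3,3)  tX=1.1205 tY=0.6833  stride 1/|dx|=3.8637 1/|dy|=1.0353
    cross y-line → (3,4), t=0.6833
    cross x-line → (2,4), t=1.1205
    cross y-line → (2,5), t=1.7186 (wall)
  → r_1 = 1.7186
beam 2: φ=0°, α=195°
  d=(-0.9659,-0.2588)  start (3,3)  tX=0.3002 tY=1.3137  stride 1/|dx|=1.0353 1/|dy|=3.8637
    cross x-line → (2,3), t=0.3002
    cross y-line → (2,2), t=1.3137 (wall)
  → r_2 = 1.3137
beam 3: φ=90°, α=285°
  d=(0.2588,-0.9659)  start (3,3)  tX=2.7432 tY=0.3520  stride 1/|dx|=3.8637 1/|dy|=1.0353
    cross y-line → (3,2), t=0.3520
    cross y-line → (3,1), t=1.3873
    cross y-line → (3,0), t=2.4225 (wall)
  → r_3 = 2.4225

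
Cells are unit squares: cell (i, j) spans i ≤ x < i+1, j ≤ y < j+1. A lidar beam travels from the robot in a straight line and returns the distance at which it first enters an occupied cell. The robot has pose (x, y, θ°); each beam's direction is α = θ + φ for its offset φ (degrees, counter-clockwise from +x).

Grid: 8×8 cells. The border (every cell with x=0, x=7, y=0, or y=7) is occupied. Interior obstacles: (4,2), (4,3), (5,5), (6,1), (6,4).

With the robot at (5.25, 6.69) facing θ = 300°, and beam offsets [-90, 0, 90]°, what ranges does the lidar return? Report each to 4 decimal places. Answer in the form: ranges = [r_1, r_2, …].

ranges = [4.9075, 0.7967, 0.6200]

beam 1: φ=-90°, α=210°
  direction (-0.8660, -0.5000); cell (5,6); t to first gridline: x 0.2887, y 1.3800 (then +1.1547 / +2.0000)
    (4,6) via x @ 0.2887
    (4,5) via y @ 1.3800
    (3,5) via x @ 1.4434
    (2,5) via x @ 2.5981
    (2,4) via y @ 3.3800
    (1,4) via x @ 3.7528
    (0,4) via x @ 4.9075  # hit
  → r_1 = 4.9075
beam 2: φ=0°, α=300°
  direction (0.5000, -0.8660); cell (5,6); t to first gridline: x 1.5000, y 0.7967 (then +2.0000 / +1.1547)
    (5,5) via y @ 0.7967  # hit
  → r_2 = 0.7967
beam 3: φ=90°, α=30°
  direction (0.8660, 0.5000); cell (5,6); t to first gridline: x 0.8660, y 0.6200 (then +1.1547 / +2.0000)
    (5,7) via y @ 0.6200  # hit
  → r_3 = 0.6200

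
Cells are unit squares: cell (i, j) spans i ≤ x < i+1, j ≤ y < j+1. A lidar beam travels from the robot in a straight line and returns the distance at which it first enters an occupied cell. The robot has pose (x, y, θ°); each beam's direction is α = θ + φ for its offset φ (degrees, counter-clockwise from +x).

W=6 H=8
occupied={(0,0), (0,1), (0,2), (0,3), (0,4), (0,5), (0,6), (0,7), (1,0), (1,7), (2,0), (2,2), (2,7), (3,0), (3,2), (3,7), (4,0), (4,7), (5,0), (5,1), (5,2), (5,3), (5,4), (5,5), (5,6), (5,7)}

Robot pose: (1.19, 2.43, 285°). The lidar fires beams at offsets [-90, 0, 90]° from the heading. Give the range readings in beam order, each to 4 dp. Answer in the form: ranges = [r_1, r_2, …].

beam 1: φ=-90°, α=195°
  cosα=-0.9659 sinα=-0.2588 | (1,2) | tMaxX 0.1967 tMaxY 1.6614 | tΔX 1.0353 tΔY 3.8637
    t=0.1967 [x] (0,2) — stop
  → r_1 = 0.1967
beam 2: φ=0°, α=285°
  cosα=0.2588 sinα=-0.9659 | (1,2) | tMaxX 3.1296 tMaxY 0.4452 | tΔX 3.8637 tΔY 1.0353
    t=0.4452 [y] (1,1)
    t=1.4804 [y] (1,0) — stop
  → r_2 = 1.4804
beam 3: φ=90°, α=15°
  cosα=0.9659 sinα=0.2588 | (1,2) | tMaxX 0.8386 tMaxY 2.2023 | tΔX 1.0353 tΔY 3.8637
    t=0.8386 [x] (2,2) — stop
  → r_3 = 0.8386

ranges = [0.1967, 1.4804, 0.8386]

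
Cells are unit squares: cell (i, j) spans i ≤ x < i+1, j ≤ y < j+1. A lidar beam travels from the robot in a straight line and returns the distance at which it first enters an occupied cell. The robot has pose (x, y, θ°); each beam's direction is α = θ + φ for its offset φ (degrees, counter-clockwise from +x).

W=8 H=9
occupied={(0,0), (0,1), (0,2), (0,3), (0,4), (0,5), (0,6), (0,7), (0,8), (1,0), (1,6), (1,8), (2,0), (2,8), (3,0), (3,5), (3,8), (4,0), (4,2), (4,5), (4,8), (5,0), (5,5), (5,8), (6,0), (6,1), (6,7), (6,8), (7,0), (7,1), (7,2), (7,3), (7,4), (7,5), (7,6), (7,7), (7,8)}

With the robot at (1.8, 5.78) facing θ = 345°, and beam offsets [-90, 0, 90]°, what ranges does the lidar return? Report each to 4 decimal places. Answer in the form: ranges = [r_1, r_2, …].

beam 1: φ=-90°, α=255°
  direction (-0.2588, -0.9659); cell (1,5); t to first gridline: x 3.0910, y 0.8075 (then +3.8637 / +1.0353)
    (1,4) via y @ 0.8075
    (1,3) via y @ 1.8428
    (1,2) via y @ 2.8781
    (0,2) via x @ 3.0910  # hit
  → r_1 = 3.0910
beam 2: φ=0°, α=345°
  direction (0.9659, -0.2588); cell (1,5); t to first gridline: x 0.2071, y 3.0137 (then +1.0353 / +3.8637)
    (2,5) via x @ 0.2071
    (3,5) via x @ 1.2423  # hit
  → r_2 = 1.2423
beam 3: φ=90°, α=75°
  direction (0.2588, 0.9659); cell (1,5); t to first gridline: x 0.7727, y 0.2278 (then +3.8637 / +1.0353)
    (1,6) via y @ 0.2278  # hit
  → r_3 = 0.2278

ranges = [3.0910, 1.2423, 0.2278]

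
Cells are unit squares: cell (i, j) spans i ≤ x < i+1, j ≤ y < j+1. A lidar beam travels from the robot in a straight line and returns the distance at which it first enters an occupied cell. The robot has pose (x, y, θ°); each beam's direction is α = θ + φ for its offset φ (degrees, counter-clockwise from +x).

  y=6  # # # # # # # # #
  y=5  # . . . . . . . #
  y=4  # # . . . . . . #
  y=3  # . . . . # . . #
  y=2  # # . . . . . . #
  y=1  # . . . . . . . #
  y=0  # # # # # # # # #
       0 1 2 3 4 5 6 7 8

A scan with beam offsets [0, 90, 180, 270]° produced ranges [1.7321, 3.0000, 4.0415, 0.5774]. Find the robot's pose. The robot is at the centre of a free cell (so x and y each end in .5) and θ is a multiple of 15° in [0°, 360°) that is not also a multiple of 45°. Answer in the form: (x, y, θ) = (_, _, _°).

The pose lattice has 32·16 = 512 candidates. Test each by forward raycasting.
  (4.5, 3.5, 120°): beam 1 = 2.8868 ≠ 1.7321 ✗
  (4.5, 2.5, 300°): beam 2 = 1.0000 ≠ 3.0000 ✗
  (6.5, 1.5, 150°): beam 1 = 5.1962 ≠ 1.7321 ✗
  (1.5, 3.5, 210°): beam 1 = 0.5774 ≠ 1.7321 ✗
  (7.5, 1.5, 285°): beam 1 = 0.5176 ≠ 1.7321 ✗
  …
  (2.5, 2.5, 240°): r_1=1.7321, r_2=3.0000, r_3=4.0415, r_4=0.5774 — all match ✓
No second candidate reproduces the full scan.

(x, y, θ) = (2.5, 2.5, 240°)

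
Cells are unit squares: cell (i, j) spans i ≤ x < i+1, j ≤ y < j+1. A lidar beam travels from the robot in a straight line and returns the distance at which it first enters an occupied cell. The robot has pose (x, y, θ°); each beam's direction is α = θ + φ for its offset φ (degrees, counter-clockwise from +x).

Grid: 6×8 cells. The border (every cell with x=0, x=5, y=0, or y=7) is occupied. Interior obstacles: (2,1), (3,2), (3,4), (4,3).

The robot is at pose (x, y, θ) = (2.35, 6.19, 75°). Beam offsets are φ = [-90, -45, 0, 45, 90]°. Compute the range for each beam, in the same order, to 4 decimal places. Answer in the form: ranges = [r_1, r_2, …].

ranges = [2.7435, 1.6200, 0.8386, 0.9353, 1.3976]

beam 1: φ=-90°, α=345°
  dir = (cos 345°, sin 345°) = (0.9659, -0.2588); from cell (2,6)
  next x-line at t=0.6729, next y-line at t=0.7341; Δt_x=1.0353, Δt_y=3.8637
    x: enter (3,6) at t=0.6729
    y: enter (3,5) at t=0.7341
    x: enter (4,5) at t=1.7082
    x: enter (5,5) at t=2.7435 ← occupied
  → r_1 = 2.7435
beam 2: φ=-45°, α=30°
  dir = (cos 30°, sin 30°) = (0.8660, 0.5000); from cell (2,6)
  next x-line at t=0.7506, next y-line at t=1.6200; Δt_x=1.1547, Δt_y=2.0000
    x: enter (3,6) at t=0.7506
    y: enter (3,7) at t=1.6200 ← occupied
  → r_2 = 1.6200
beam 3: φ=0°, α=75°
  dir = (cos 75°, sin 75°) = (0.2588, 0.9659); from cell (2,6)
  next x-line at t=2.5114, next y-line at t=0.8386; Δt_x=3.8637, Δt_y=1.0353
    y: enter (2,7) at t=0.8386 ← occupied
  → r_3 = 0.8386
beam 4: φ=45°, α=120°
  dir = (cos 120°, sin 120°) = (-0.5000, 0.8660); from cell (2,6)
  next x-line at t=0.7000, next y-line at t=0.9353; Δt_x=2.0000, Δt_y=1.1547
    x: enter (1,6) at t=0.7000
    y: enter (1,7) at t=0.9353 ← occupied
  → r_4 = 0.9353
beam 5: φ=90°, α=165°
  dir = (cos 165°, sin 165°) = (-0.9659, 0.2588); from cell (2,6)
  next x-line at t=0.3623, next y-line at t=3.1296; Δt_x=1.0353, Δt_y=3.8637
    x: enter (1,6) at t=0.3623
    x: enter (0,6) at t=1.3976 ← occupied
  → r_5 = 1.3976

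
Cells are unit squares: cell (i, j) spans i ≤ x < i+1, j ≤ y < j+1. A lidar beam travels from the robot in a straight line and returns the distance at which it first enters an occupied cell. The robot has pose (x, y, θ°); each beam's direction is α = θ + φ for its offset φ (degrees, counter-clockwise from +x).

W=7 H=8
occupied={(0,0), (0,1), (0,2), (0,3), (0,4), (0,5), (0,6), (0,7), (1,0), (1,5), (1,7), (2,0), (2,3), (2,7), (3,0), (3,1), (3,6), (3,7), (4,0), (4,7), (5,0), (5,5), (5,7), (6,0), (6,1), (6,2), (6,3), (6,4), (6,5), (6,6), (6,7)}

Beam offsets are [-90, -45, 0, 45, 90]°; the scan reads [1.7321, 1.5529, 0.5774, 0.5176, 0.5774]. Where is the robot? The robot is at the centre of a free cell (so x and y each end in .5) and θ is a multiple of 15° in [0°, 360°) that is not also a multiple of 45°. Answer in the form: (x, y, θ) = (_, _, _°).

Candidates: 25 free-cell centres × 16 headings = 400 poses. Raycast each; keep the one whose scan matches to 4 dp.
  (3.5, 3.5, 150°): beam 1 = 4.0415 ≠ 1.7321 ✗
  (1.5, 4.5, 75°): beam 1 = 4.6587 ≠ 1.7321 ✗
  (4.5, 6.5, 165°): beam 1 = 0.5176 ≠ 1.7321 ✗
  …
  (2.5, 1.5, 240°): r_1=1.7321, r_2=1.5529, r_3=0.5774, r_4=0.5176, r_5=0.5774 — all match ✓
Unique over the lattice → pose = (2.5, 1.5, 240°).

(x, y, θ) = (2.5, 1.5, 240°)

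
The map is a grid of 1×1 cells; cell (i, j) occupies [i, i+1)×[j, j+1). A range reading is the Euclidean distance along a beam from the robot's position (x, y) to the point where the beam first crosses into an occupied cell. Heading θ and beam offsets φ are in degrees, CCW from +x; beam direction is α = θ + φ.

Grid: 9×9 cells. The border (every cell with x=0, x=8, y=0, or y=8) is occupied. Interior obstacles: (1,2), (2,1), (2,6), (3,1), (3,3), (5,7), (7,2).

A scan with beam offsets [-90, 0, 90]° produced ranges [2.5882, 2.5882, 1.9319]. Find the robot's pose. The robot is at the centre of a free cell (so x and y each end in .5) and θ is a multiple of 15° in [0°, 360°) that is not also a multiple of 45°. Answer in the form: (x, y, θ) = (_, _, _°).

Candidates: 42 free-cell centres × 16 headings = 672 poses. Raycast each; keep the one whose scan matches to 4 dp.
  (3.5, 6.5, 30°): beam 1 = 6.3509 ≠ 2.5882 ✗
  (5.5, 2.5, 345°): beam 1 = 1.5529 ≠ 2.5882 ✗
  (4.5, 7.5, 300°): beam 1 = 1.7321 ≠ 2.5882 ✗
  (4.5, 1.5, 120°): beam 1 = 2.8868 ≠ 2.5882 ✗
  (5.5, 4.5, 330°): beam 1 = 3.0000 ≠ 2.5882 ✗
  …
  (6.5, 4.5, 195°): r_1=2.5882, r_2=2.5882, r_3=1.9319 — all match ✓
Unique over the lattice → pose = (6.5, 4.5, 195°).

(x, y, θ) = (6.5, 4.5, 195°)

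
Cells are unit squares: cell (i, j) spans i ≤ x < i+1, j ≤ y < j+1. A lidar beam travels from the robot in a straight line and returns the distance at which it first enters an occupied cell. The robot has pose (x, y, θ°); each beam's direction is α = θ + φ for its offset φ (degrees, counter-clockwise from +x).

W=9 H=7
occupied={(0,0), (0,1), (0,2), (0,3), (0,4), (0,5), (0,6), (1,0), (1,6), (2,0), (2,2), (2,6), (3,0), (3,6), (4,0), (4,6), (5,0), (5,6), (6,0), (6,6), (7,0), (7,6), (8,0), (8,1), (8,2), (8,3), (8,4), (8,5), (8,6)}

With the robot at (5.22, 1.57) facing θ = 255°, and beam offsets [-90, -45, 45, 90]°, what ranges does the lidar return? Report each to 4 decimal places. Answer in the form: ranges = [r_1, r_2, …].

beam 1: φ=-90°, α=165°
  direction (-0.9659, 0.2588); cell (5,1); t to first gridline: x 0.2278, y 1.6614 (then +1.0353 / +3.8637)
    (4,1) via x @ 0.2278
    (3,1) via x @ 1.2630
    (3,2) via y @ 1.6614
    (2,2) via x @ 2.2983  # hit
  → r_1 = 2.2983
beam 2: φ=-45°, α=210°
  direction (-0.8660, -0.5000); cell (5,1); t to first gridline: x 0.2540, y 1.1400 (then +1.1547 / +2.0000)
    (4,1) via x @ 0.2540
    (4,0) via y @ 1.1400  # hit
  → r_2 = 1.1400
beam 3: φ=45°, α=300°
  direction (0.5000, -0.8660); cell (5,1); t to first gridline: x 1.5600, y 0.6582 (then +2.0000 / +1.1547)
    (5,0) via y @ 0.6582  # hit
  → r_3 = 0.6582
beam 4: φ=90°, α=345°
  direction (0.9659, -0.2588); cell (5,1); t to first gridline: x 0.8075, y 2.2023 (then +1.0353 / +3.8637)
    (6,1) via x @ 0.8075
    (7,1) via x @ 1.8428
    (7,0) via y @ 2.2023  # hit
  → r_4 = 2.2023

ranges = [2.2983, 1.1400, 0.6582, 2.2023]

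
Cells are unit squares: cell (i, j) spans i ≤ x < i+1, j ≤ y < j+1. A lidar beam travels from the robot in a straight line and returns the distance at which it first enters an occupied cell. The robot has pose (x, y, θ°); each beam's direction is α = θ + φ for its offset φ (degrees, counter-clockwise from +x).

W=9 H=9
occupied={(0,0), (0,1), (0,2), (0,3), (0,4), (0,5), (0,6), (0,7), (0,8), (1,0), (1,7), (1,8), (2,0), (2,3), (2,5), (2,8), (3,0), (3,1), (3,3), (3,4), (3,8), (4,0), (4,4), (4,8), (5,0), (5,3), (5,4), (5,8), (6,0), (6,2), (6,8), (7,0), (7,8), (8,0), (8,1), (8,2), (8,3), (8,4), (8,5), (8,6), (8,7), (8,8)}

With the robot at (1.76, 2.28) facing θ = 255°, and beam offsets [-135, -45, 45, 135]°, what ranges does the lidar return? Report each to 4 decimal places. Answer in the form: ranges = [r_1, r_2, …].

beam 1: φ=-135°, α=120°
  dir = (cos 120°, sin 120°) = (-0.5000, 0.8660); from cell (1,2)
  next x-line at t=1.5200, next y-line at t=0.8314; Δt_x=2.0000, Δt_y=1.1547
    y: enter (1,3) at t=0.8314
    x: enter (0,3) at t=1.5200 ← occupied
  → r_1 = 1.5200
beam 2: φ=-45°, α=210°
  dir = (cos 210°, sin 210°) = (-0.8660, -0.5000); from cell (1,2)
  next x-line at t=0.8776, next y-line at t=0.5600; Δt_x=1.1547, Δt_y=2.0000
    y: enter (1,1) at t=0.5600
    x: enter (0,1) at t=0.8776 ← occupied
  → r_2 = 0.8776
beam 3: φ=45°, α=300°
  dir = (cos 300°, sin 300°) = (0.5000, -0.8660); from cell (1,2)
  next x-line at t=0.4800, next y-line at t=0.3233; Δt_x=2.0000, Δt_y=1.1547
    y: enter (1,1) at t=0.3233
    x: enter (2,1) at t=0.4800
    y: enter (2,0) at t=1.4780 ← occupied
  → r_3 = 1.4780
beam 4: φ=135°, α=30°
  dir = (cos 30°, sin 30°) = (0.8660, 0.5000); from cell (1,2)
  next x-line at t=0.2771, next y-line at t=1.4400; Δt_x=1.1547, Δt_y=2.0000
    x: enter (2,2) at t=0.2771
    x: enter (3,2) at t=1.4318
    y: enter (3,3) at t=1.4400 ← occupied
  → r_4 = 1.4400

ranges = [1.5200, 0.8776, 1.4780, 1.4400]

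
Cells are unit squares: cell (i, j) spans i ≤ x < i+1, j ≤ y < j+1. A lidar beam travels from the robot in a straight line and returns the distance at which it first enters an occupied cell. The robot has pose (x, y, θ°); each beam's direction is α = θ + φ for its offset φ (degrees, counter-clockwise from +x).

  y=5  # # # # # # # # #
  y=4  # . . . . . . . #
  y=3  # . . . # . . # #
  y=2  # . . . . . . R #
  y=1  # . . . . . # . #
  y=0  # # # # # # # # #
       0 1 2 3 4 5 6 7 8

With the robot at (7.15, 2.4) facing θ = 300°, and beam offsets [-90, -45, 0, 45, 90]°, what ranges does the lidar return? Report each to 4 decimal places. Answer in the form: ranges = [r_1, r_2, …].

beam 1: φ=-90°, α=210°
  dir = (cos 210°, sin 210°) = (-0.8660, -0.5000); from cell (7,2)
  next x-line at t=0.1732, next y-line at t=0.8000; Δt_x=1.1547, Δt_y=2.0000
    x: enter (6,2) at t=0.1732
    y: enter (6,1) at t=0.8000 ← occupied
  → r_1 = 0.8000
beam 2: φ=-45°, α=255°
  dir = (cos 255°, sin 255°) = (-0.2588, -0.9659); from cell (7,2)
  next x-line at t=0.5796, next y-line at t=0.4141; Δt_x=3.8637, Δt_y=1.0353
    y: enter (7,1) at t=0.4141
    x: enter (6,1) at t=0.5796 ← occupied
  → r_2 = 0.5796
beam 3: φ=0°, α=300°
  dir = (cos 300°, sin 300°) = (0.5000, -0.8660); from cell (7,2)
  next x-line at t=1.7000, next y-line at t=0.4619; Δt_x=2.0000, Δt_y=1.1547
    y: enter (7,1) at t=0.4619
    y: enter (7,0) at t=1.6166 ← occupied
  → r_3 = 1.6166
beam 4: φ=45°, α=345°
  dir = (cos 345°, sin 345°) = (0.9659, -0.2588); from cell (7,2)
  next x-line at t=0.8800, next y-line at t=1.5455; Δt_x=1.0353, Δt_y=3.8637
    x: enter (8,2) at t=0.8800 ← occupied
  → r_4 = 0.8800
beam 5: φ=90°, α=30°
  dir = (cos 30°, sin 30°) = (0.8660, 0.5000); from cell (7,2)
  next x-line at t=0.9815, next y-line at t=1.2000; Δt_x=1.1547, Δt_y=2.0000
    x: enter (8,2) at t=0.9815 ← occupied
  → r_5 = 0.9815

ranges = [0.8000, 0.5796, 1.6166, 0.8800, 0.9815]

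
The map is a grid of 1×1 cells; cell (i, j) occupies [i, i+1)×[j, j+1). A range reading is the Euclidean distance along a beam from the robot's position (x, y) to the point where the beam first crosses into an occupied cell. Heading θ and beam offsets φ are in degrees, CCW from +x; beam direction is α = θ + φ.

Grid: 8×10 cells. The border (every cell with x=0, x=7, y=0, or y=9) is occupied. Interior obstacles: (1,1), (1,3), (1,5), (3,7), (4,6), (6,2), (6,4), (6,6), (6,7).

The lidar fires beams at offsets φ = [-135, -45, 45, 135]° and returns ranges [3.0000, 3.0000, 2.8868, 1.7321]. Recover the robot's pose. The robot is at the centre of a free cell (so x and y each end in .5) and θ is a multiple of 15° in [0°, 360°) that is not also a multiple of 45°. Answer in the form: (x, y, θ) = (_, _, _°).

The pose lattice has 39·16 = 624 candidates. Test each by forward raycasting.
  (2.5, 5.5, 285°): beam 1 = 0.5774 ≠ 3.0000 ✗
  (1.5, 8.5, 195°): beam 1 = 0.5774 ≠ 3.0000 ✗
  (6.5, 8.5, 210°): beam 1 = 0.5176 ≠ 3.0000 ✗
  (5.5, 8.5, 150°): beam 1 = 1.5529 ≠ 3.0000 ✗
  …
  (4.5, 3.5, 195°): r_1=3.0000, r_2=3.0000, r_3=2.8868, r_4=1.7321 — all match ✓
Only this pose fits every beam.

(x, y, θ) = (4.5, 3.5, 195°)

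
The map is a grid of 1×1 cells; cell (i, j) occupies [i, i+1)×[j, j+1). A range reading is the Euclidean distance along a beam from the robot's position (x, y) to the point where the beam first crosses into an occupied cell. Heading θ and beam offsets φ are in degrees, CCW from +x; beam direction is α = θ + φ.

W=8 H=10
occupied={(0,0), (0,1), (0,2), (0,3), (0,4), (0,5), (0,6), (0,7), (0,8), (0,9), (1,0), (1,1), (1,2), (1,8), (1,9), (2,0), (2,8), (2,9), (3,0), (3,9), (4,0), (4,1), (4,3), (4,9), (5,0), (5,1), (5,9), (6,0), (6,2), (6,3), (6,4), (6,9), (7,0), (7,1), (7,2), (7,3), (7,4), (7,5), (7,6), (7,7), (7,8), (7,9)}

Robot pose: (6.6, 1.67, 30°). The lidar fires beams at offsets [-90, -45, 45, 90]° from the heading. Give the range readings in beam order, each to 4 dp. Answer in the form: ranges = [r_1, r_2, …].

ranges = [0.7736, 0.4141, 0.3416, 0.3811]

beam 1: φ=-90°, α=300°
  d=(0.5000,-0.8660)  start (6,1)  tX=0.8000 tY=0.7736  stride 1/|dx|=2.0000 1/|dy|=1.1547
    cross y-line → (6,0), t=0.7736 (wall)
  → r_1 = 0.7736
beam 2: φ=-45°, α=345°
  d=(0.9659,-0.2588)  start (6,1)  tX=0.4141 tY=2.5887  stride 1/|dx|=1.0353 1/|dy|=3.8637
    cross x-line → (7,1), t=0.4141 (wall)
  → r_2 = 0.4141
beam 3: φ=45°, α=75°
  d=(0.2588,0.9659)  start (6,1)  tX=1.5455 tY=0.3416  stride 1/|dx|=3.8637 1/|dy|=1.0353
    cross y-line → (6,2), t=0.3416 (wall)
  → r_3 = 0.3416
beam 4: φ=90°, α=120°
  d=(-0.5000,0.8660)  start (6,1)  tX=1.2000 tY=0.3811  stride 1/|dx|=2.0000 1/|dy|=1.1547
    cross y-line → (6,2), t=0.3811 (wall)
  → r_4 = 0.3811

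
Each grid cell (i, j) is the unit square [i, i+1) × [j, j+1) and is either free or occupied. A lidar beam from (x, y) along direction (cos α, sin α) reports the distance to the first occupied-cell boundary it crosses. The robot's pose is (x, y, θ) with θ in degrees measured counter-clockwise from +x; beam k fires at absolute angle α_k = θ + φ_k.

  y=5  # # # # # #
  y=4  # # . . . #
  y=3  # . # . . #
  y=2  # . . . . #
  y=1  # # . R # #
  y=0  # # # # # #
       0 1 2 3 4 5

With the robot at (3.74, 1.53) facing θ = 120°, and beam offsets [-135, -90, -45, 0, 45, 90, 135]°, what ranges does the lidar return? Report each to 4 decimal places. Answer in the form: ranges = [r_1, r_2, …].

ranges = [0.2692, 0.3002, 3.5924, 1.6974, 1.8014, 1.0600, 0.5487]

beam 1: φ=-135°, α=345°
  direction (0.9659, -0.2588); cell (3,1); t to first gridline: x 0.2692, y 2.0478 (then +1.0353 / +3.8637)
    (4,1) via x @ 0.2692  # hit
  → r_1 = 0.2692
beam 2: φ=-90°, α=30°
  direction (0.8660, 0.5000); cell (3,1); t to first gridline: x 0.3002, y 0.9400 (then +1.1547 / +2.0000)
    (4,1) via x @ 0.3002  # hit
  → r_2 = 0.3002
beam 3: φ=-45°, α=75°
  direction (0.2588, 0.9659); cell (3,1); t to first gridline: x 1.0046, y 0.4866 (then +3.8637 / +1.0353)
    (3,2) via y @ 0.4866
    (4,2) via x @ 1.0046
    (4,3) via y @ 1.5219
    (4,4) via y @ 2.5571
    (4,5) via y @ 3.5924  # hit
  → r_3 = 3.5924
beam 4: φ=0°, α=120°
  direction (-0.5000, 0.8660); cell (3,1); t to first gridline: x 1.4800, y 0.5427 (then +2.0000 / +1.1547)
    (3,2) via y @ 0.5427
    (2,2) via x @ 1.4800
    (2,3) via y @ 1.6974  # hit
  → r_4 = 1.6974
beam 5: φ=45°, α=165°
  direction (-0.9659, 0.2588); cell (3,1); t to first gridline: x 0.7661, y 1.8159 (then +1.0353 / +3.8637)
    (2,1) via x @ 0.7661
    (1,1) via x @ 1.8014  # hit
  → r_5 = 1.8014
beam 6: φ=90°, α=210°
  direction (-0.8660, -0.5000); cell (3,1); t to first gridline: x 0.8545, y 1.0600 (then +1.1547 / +2.0000)
    (2,1) via x @ 0.8545
    (2,0) via y @ 1.0600  # hit
  → r_6 = 1.0600
beam 7: φ=135°, α=255°
  direction (-0.2588, -0.9659); cell (3,1); t to first gridline: x 2.8591, y 0.5487 (then +3.8637 / +1.0353)
    (3,0) via y @ 0.5487  # hit
  → r_7 = 0.5487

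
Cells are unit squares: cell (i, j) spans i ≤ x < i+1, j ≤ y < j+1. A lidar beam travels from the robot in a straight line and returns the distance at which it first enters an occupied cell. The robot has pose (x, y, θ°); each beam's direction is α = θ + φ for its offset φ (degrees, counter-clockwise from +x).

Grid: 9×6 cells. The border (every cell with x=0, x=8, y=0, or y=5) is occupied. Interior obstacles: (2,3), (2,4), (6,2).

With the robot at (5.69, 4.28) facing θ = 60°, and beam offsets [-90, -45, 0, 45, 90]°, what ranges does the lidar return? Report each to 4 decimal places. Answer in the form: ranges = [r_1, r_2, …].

ranges = [2.6674, 2.3915, 0.8314, 0.7454, 1.4400]

beam 1: φ=-90°, α=330°
  cosα=0.8660 sinα=-0.5000 | (5,4) | tMaxX 0.3580 tMaxY 0.5600 | tΔX 1.1547 tΔY 2.0000
    t=0.3580 [x] (6,4)
    t=0.5600 [y] (6,3)
    t=1.5127 [x] (7,3)
    t=2.5600 [y] (7,2)
    t=2.6674 [x] (8,2) — stop
  → r_1 = 2.6674
beam 2: φ=-45°, α=15°
  cosα=0.9659 sinα=0.2588 | (5,4) | tMaxX 0.3209 tMaxY 2.7819 | tΔX 1.0353 tΔY 3.8637
    t=0.3209 [x] (6,4)
    t=1.3562 [x] (7,4)
    t=2.3915 [x] (8,4) — stop
  → r_2 = 2.3915
beam 3: φ=0°, α=60°
  cosα=0.5000 sinα=0.8660 | (5,4) | tMaxX 0.6200 tMaxY 0.8314 | tΔX 2.0000 tΔY 1.1547
    t=0.6200 [x] (6,4)
    t=0.8314 [y] (6,5) — stop
  → r_3 = 0.8314
beam 4: φ=45°, α=105°
  cosα=-0.2588 sinα=0.9659 | (5,4) | tMaxX 2.6660 tMaxY 0.7454 | tΔX 3.8637 tΔY 1.0353
    t=0.7454 [y] (5,5) — stop
  → r_4 = 0.7454
beam 5: φ=90°, α=150°
  cosα=-0.8660 sinα=0.5000 | (5,4) | tMaxX 0.7967 tMaxY 1.4400 | tΔX 1.1547 tΔY 2.0000
    t=0.7967 [x] (4,4)
    t=1.4400 [y] (4,5) — stop
  → r_5 = 1.4400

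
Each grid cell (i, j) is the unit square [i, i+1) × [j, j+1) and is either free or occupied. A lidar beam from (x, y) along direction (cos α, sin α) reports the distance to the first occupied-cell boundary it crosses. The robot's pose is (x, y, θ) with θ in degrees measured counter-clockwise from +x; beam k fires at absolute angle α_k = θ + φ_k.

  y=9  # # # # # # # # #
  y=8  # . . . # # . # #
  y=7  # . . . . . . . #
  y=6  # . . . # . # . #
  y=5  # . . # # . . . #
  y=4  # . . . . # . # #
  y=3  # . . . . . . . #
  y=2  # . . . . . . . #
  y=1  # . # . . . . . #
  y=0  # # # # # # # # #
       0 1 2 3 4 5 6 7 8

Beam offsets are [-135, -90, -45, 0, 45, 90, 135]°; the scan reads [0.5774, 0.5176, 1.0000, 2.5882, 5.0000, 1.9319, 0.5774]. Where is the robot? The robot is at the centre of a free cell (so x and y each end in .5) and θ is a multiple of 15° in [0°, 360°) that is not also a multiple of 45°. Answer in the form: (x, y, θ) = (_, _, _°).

The pose lattice has 46·16 = 736 candidates. Test each by forward raycasting.
  (7.5, 6.5, 345°): beam 2 = 1.5529 ≠ 0.5176 ✗
  (5.5, 1.5, 60°): beam 1 = 0.5176 ≠ 0.5774 ✗
  (2.5, 4.5, 75°): beam 1 = 4.0415 ≠ 0.5774 ✗
  (3.5, 2.5, 300°): beam 1 = 2.5882 ≠ 0.5774 ✗
  …
  (3.5, 8.5, 195°): r_1=0.5774, r_2=0.5176, r_3=1.0000, r_4=2.5882, r_5=5.0000, r_6=1.9319, r_7=0.5774 — all match ✓
Unique over the lattice → pose = (3.5, 8.5, 195°).

(x, y, θ) = (3.5, 8.5, 195°)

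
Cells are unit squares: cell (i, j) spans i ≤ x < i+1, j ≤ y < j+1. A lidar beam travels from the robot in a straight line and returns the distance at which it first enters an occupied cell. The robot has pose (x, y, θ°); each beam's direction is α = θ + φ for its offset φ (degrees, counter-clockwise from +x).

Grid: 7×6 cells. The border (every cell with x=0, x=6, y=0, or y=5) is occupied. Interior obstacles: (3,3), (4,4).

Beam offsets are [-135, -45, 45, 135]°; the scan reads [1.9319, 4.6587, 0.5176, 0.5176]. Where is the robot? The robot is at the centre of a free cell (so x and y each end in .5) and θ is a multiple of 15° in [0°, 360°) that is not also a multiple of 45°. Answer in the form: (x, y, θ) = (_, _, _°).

Enumerate (i+0.5, j+0.5, θ) over the 18 free cells and 16 admissible headings. For each, cast all 4 beams and compare to the given ranges.
  (1.5, 2.5, 255°): beam 1 = 1.0000 ≠ 1.9319 ✗
  (1.5, 1.5, 240°): beam 2 = 0.5176 ≠ 4.6587 ✗
  (1.5, 1.5, 195°): beam 1 = 4.0415 ≠ 1.9319 ✗
  (3.5, 2.5, 285°): beam 1 = 2.8868 ≠ 1.9319 ✗
  …
  (5.5, 1.5, 210°): r_1=1.9319, r_2=4.6587, r_3=0.5176, r_4=0.5176 — all match ✓
Only this pose fits every beam.

(x, y, θ) = (5.5, 1.5, 210°)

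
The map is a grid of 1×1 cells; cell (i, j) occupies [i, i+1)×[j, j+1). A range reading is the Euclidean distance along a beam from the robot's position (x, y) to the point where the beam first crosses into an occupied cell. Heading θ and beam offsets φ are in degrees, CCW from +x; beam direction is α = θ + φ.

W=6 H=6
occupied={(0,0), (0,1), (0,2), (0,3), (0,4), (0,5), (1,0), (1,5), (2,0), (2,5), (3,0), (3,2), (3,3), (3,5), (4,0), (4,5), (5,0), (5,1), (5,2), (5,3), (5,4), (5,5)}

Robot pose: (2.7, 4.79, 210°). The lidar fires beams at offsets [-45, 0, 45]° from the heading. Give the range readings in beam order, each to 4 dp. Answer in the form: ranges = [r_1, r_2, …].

beam 1: φ=-45°, α=165°
  dir = (cos 165°, sin 165°) = (-0.9659, 0.2588); from cell (2,4)
  next x-line at t=0.7247, next y-line at t=0.8114; Δt_x=1.0353, Δt_y=3.8637
    x: enter (1,4) at t=0.7247
    y: enter (1,5) at t=0.8114 ← occupied
  → r_1 = 0.8114
beam 2: φ=0°, α=210°
  dir = (cos 210°, sin 210°) = (-0.8660, -0.5000); from cell (2,4)
  next x-line at t=0.8083, next y-line at t=1.5800; Δt_x=1.1547, Δt_y=2.0000
    x: enter (1,4) at t=0.8083
    y: enter (1,3) at t=1.5800
    x: enter (0,3) at t=1.9630 ← occupied
  → r_2 = 1.9630
beam 3: φ=45°, α=255°
  dir = (cos 255°, sin 255°) = (-0.2588, -0.9659); from cell (2,4)
  next x-line at t=2.7046, next y-line at t=0.8179; Δt_x=3.8637, Δt_y=1.0353
    y: enter (2,3) at t=0.8179
    y: enter (2,2) at t=1.8531
    x: enter (1,2) at t=2.7046
    y: enter (1,1) at t=2.8884
    y: enter (1,0) at t=3.9237 ← occupied
  → r_3 = 3.9237

ranges = [0.8114, 1.9630, 3.9237]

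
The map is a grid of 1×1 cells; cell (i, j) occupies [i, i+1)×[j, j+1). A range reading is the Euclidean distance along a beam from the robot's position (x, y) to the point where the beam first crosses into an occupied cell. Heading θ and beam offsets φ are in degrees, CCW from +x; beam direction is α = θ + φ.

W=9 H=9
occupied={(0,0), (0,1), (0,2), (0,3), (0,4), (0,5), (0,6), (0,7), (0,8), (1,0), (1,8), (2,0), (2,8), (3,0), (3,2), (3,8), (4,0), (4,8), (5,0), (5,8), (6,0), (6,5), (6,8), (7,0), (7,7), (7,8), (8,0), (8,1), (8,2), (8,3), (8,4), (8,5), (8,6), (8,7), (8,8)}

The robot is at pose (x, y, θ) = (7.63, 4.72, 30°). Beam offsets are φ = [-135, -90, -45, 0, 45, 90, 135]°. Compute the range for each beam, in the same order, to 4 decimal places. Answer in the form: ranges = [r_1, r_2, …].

beam 1: φ=-135°, α=255°
  cosα=-0.2588 sinα=-0.9659 | (7,4) | tMaxX 2.4341 tMaxY 0.7454 | tΔX 3.8637 tΔY 1.0353
    t=0.7454 [y] (7,3)
    t=1.7807 [y] (7,2)
    t=2.4341 [x] (6,2)
    t=2.8160 [y] (6,1)
    t=3.8512 [y] (6,0) — stop
  → r_1 = 3.8512
beam 2: φ=-90°, α=300°
  cosα=0.5000 sinα=-0.8660 | (7,4) | tMaxX 0.7400 tMaxY 0.8314 | tΔX 2.0000 tΔY 1.1547
    t=0.7400 [x] (8,4) — stop
  → r_2 = 0.7400
beam 3: φ=-45°, α=345°
  cosα=0.9659 sinα=-0.2588 | (7,4) | tMaxX 0.3831 tMaxY 2.7819 | tΔX 1.0353 tΔY 3.8637
    t=0.3831 [x] (8,4) — stop
  → r_3 = 0.3831
beam 4: φ=0°, α=30°
  cosα=0.8660 sinα=0.5000 | (7,4) | tMaxX 0.4272 tMaxY 0.5600 | tΔX 1.1547 tΔY 2.0000
    t=0.4272 [x] (8,4) — stop
  → r_4 = 0.4272
beam 5: φ=45°, α=75°
  cosα=0.2588 sinα=0.9659 | (7,4) | tMaxX 1.4296 tMaxY 0.2899 | tΔX 3.8637 tΔY 1.0353
    t=0.2899 [y] (7,5)
    t=1.3252 [y] (7,6)
    t=1.4296 [x] (8,6) — stop
  → r_5 = 1.4296
beam 6: φ=90°, α=120°
  cosα=-0.5000 sinα=0.8660 | (7,4) | tMaxX 1.2600 tMaxY 0.3233 | tΔX 2.0000 tΔY 1.1547
    t=0.3233 [y] (7,5)
    t=1.2600 [x] (6,5) — stop
  → r_6 = 1.2600
beam 7: φ=135°, α=165°
  cosα=-0.9659 sinα=0.2588 | (7,4) | tMaxX 0.6522 tMaxY 1.0818 | tΔX 1.0353 tΔY 3.8637
    t=0.6522 [x] (6,4)
    t=1.0818 [y] (6,5) — stop
  → r_7 = 1.0818

ranges = [3.8512, 0.7400, 0.3831, 0.4272, 1.4296, 1.2600, 1.0818]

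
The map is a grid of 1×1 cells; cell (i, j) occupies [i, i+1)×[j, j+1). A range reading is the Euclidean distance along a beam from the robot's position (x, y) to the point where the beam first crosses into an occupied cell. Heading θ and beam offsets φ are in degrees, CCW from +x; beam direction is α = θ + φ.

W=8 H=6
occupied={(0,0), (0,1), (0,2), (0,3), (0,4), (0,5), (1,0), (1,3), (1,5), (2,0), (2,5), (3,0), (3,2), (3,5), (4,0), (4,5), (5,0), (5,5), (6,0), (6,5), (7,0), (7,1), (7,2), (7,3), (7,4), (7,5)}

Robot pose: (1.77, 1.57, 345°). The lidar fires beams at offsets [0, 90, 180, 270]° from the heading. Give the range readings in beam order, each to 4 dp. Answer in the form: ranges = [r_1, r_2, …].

ranges = [2.2023, 3.5510, 0.7972, 0.5901]

beam 1: φ=0°, α=345°
  d=(0.9659,-0.2588)  start (1,1)  tX=0.2381 tY=2.2023  stride 1/|dx|=1.0353 1/|dy|=3.8637
    cross x-line → (2,1), t=0.2381
    cross x-line → (3,1), t=1.2734
    cross y-line → (3,0), t=2.2023 (wall)
  → r_1 = 2.2023
beam 2: φ=90°, α=75°
  d=(0.2588,0.9659)  start (1,1)  tX=0.8887 tY=0.4452  stride 1/|dx|=3.8637 1/|dy|=1.0353
    cross y-line → (1,2), t=0.4452
    cross x-line → (2,2), t=0.8887
    cross y-line → (2,3), t=1.4804
    cross y-line → (2,4), t=2.5157
    cross y-line → (2,5), t=3.5510 (wall)
  → r_2 = 3.5510
beam 3: φ=180°, α=165°
  d=(-0.9659,0.2588)  start (1,1)  tX=0.7972 tY=1.6614  stride 1/|dx|=1.0353 1/|dy|=3.8637
    cross x-line → (0,1), t=0.7972 (wall)
  → r_3 = 0.7972
beam 4: φ=270°, α=255°
  d=(-0.2588,-0.9659)  start (1,1)  tX=2.9751 tY=0.5901  stride 1/|dx|=3.8637 1/|dy|=1.0353
    cross y-line → (1,0), t=0.5901 (wall)
  → r_4 = 0.5901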